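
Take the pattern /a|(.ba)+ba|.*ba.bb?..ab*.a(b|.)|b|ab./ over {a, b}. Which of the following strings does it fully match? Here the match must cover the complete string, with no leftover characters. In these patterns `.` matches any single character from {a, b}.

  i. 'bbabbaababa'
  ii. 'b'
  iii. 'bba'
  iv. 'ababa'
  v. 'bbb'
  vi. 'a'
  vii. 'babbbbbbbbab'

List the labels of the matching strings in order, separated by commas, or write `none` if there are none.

i, ii, iv, vi

i → match
ii → match
iii → no match
iv → match
v → no match
vi → match
vii → no match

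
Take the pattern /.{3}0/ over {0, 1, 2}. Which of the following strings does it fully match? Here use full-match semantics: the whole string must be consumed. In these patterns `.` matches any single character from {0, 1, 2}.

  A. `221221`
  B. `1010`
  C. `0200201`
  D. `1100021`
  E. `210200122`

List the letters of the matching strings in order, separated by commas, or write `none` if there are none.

B

A. `221221` → no match — must end with `0`
B. `1010` → match
C. `0200201` → no match — must end with `0`
D. `1100021` → no match — must end with `0`
E. `210200122` → no match — must end with `0`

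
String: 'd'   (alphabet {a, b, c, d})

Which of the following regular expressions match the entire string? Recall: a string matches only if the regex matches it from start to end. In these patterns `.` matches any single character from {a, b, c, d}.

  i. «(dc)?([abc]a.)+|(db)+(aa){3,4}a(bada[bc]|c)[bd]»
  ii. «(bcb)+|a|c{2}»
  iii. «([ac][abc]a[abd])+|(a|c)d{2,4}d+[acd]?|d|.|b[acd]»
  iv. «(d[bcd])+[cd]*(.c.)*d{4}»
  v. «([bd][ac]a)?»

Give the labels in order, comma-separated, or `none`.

iii

i → no match
ii → no match
iii → match
iv → no match
v → no match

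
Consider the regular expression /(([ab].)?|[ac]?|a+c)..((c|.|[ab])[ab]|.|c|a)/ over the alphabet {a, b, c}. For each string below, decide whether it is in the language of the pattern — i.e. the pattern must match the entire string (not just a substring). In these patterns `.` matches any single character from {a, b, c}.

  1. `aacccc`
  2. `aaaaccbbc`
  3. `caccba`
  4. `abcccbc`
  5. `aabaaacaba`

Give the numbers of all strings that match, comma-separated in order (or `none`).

1

1 → match
2 → no match
3 → no match
4 → no match
5 → no match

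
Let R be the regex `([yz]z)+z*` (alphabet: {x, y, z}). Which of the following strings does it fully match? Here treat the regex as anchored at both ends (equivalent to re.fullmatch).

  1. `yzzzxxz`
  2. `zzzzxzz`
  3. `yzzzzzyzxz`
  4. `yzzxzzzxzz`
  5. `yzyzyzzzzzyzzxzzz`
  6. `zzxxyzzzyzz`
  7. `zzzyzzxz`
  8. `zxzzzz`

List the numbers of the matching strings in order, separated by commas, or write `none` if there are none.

1 → no match
2 → no match
3 → no match
4 → no match
5 → no match
6 → no match
7 → no match
8 → no match

none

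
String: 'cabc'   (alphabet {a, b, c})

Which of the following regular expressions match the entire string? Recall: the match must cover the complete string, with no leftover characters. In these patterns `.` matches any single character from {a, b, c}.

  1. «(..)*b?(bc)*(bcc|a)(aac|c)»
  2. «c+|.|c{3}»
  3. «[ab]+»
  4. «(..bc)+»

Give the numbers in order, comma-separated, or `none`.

1 → no match
2 → no match
3 → no match
4 → match

4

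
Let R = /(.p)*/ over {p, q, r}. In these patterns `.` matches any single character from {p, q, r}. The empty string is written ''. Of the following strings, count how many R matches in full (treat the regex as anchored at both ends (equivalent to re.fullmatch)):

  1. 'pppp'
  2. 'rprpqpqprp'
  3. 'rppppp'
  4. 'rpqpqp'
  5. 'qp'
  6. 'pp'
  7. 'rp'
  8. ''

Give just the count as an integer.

8

1 → match
2 → match
3 → match
4 → match
5 → match
6 → match
7 → match
8 → match
Total matched: 8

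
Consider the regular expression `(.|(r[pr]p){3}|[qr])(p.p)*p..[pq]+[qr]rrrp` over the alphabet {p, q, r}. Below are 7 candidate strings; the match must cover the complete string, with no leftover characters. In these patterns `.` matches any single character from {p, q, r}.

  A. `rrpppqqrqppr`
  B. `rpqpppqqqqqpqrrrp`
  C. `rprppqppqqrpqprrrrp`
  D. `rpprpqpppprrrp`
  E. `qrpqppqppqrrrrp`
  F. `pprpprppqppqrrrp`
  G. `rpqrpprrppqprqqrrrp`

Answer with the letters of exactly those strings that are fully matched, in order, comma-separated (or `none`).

B, F

A. `rrpppqqrqppr` → no match — must end with `rrrp`
B → match
C → no match
D → no match
E → no match
F → match
G → no match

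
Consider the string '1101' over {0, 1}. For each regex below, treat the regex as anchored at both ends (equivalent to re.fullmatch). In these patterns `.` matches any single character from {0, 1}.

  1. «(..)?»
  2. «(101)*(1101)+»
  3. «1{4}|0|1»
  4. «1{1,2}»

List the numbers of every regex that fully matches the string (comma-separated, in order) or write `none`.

2

1 → no match
2 → match
3 → no match
4 → no match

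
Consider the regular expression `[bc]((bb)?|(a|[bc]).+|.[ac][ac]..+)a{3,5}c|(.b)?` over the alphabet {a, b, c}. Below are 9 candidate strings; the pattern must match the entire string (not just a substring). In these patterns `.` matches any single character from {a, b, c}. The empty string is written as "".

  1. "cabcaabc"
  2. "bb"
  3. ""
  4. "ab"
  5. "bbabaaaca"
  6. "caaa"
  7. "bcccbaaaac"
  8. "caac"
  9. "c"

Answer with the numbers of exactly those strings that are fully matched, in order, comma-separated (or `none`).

2, 3, 4, 7

1. "cabcaabc" → no match
2. "bb" → match
3. "" → match
4. "ab" → match
5. "bbabaaaca" → no match
6. "caaa" → no match
7. "bcccbaaaac" → match
8. "caac" → no match
9. "c" → no match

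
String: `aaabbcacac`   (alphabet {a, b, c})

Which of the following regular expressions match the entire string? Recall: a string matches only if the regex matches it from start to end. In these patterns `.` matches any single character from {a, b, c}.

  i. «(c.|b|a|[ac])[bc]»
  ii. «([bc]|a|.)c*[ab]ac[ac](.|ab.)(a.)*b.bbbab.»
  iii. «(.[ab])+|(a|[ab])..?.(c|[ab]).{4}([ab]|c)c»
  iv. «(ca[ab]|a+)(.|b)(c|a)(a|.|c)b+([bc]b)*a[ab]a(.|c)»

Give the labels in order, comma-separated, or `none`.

iii

i → no match
ii → no match
iii → match
iv → no match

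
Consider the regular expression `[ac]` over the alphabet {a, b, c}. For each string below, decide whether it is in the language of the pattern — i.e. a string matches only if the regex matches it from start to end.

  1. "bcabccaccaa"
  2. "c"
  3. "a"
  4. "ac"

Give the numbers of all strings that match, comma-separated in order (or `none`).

2, 3

1 → no match
2 → match
3 → match
4 → no match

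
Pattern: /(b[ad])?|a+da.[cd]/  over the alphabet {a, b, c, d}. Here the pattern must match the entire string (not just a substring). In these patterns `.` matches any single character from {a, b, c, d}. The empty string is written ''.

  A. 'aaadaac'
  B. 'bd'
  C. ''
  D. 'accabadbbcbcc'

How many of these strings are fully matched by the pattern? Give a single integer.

3

A → match
B → match
C → match
D → no match
Total matched: 3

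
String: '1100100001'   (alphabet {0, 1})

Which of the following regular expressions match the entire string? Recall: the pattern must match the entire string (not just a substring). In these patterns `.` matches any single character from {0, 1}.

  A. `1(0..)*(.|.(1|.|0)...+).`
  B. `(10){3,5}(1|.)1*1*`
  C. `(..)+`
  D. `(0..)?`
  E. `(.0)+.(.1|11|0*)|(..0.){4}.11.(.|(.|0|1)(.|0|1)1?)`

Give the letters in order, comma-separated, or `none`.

A → match
B → no match — must start with '10'
C → match
D → no match
E → no match

A, C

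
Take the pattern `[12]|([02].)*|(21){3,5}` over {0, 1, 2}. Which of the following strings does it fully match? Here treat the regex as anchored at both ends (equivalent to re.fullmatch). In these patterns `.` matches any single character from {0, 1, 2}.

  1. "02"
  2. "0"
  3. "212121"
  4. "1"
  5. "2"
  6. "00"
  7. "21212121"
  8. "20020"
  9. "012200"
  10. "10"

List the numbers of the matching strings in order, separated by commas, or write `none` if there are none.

1, 3, 4, 5, 6, 7, 9

1 → match
2 → no match
3 → match
4 → match
5 → match
6 → match
7 → match
8 → no match
9 → match
10 → no match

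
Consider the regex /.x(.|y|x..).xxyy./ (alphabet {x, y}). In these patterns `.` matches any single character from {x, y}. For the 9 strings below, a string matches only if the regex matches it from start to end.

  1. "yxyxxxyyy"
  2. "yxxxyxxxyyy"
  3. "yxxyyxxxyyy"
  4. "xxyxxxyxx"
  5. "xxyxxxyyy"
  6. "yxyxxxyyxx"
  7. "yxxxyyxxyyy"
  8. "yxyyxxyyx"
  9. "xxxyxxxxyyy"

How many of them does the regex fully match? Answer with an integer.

1 → match
2 → match
3 → match
4 → no match
5 → match
6 → no match
7 → match
8 → match
9 → match
Total matched: 7

7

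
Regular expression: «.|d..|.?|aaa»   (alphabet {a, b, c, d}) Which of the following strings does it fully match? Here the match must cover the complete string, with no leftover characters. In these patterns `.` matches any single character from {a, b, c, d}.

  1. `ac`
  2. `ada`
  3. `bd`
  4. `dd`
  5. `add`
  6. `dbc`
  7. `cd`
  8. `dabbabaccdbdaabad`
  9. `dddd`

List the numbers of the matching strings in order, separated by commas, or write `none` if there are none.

6

1 → no match
2 → no match
3 → no match
4 → no match
5 → no match
6 → match
7 → no match
8 → no match
9 → no match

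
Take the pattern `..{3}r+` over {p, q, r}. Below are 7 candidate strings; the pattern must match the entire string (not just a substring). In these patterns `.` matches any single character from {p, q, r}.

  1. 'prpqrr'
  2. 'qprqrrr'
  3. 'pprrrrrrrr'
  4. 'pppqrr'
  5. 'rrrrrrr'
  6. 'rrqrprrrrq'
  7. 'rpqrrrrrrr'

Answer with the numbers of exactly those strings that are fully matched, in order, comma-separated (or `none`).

1, 2, 3, 4, 5, 7

1 → match
2 → match
3 → match
4 → match
5 → match
6 → no match — must end with 'r'
7 → match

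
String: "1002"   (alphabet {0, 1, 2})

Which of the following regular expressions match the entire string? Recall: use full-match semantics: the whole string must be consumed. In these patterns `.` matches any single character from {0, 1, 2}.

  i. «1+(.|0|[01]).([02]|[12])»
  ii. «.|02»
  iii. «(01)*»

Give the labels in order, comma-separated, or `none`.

i

i → match
ii → no match
iii → no match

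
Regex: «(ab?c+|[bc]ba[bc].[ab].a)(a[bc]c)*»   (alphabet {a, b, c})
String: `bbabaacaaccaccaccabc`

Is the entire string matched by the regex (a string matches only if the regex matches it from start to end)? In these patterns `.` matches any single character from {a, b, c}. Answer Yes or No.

Yes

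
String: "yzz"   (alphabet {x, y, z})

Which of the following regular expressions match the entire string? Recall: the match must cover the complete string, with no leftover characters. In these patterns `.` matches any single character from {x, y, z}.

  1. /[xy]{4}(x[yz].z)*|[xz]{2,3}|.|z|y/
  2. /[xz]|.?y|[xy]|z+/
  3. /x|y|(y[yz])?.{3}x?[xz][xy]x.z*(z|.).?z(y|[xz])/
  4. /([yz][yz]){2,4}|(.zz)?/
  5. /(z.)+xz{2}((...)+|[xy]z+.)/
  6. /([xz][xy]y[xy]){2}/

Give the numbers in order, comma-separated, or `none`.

1 → no match
2 → no match
3 → no match
4 → match
5 → no match — must start with "z"
6 → no match

4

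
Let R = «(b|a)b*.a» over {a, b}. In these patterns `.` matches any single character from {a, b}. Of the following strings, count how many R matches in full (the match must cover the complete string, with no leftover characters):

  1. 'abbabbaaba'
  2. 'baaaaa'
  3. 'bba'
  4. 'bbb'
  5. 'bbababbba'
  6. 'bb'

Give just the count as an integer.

1 → no match
2 → no match
3 → match
4 → no match — must end with 'a'
5 → no match
6 → no match — must end with 'a'
Total matched: 1

1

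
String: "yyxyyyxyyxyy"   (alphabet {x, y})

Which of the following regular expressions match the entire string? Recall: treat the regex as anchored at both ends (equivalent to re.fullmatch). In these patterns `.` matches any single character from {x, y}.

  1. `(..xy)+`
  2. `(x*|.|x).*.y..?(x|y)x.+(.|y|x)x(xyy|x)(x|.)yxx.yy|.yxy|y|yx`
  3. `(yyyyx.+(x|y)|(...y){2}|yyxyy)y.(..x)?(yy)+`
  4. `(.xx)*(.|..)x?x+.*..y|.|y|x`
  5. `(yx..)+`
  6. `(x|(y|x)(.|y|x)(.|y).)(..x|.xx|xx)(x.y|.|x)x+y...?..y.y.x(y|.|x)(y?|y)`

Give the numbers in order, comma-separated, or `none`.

1 → no match — must end with "xy"
2 → no match
3 → match
4 → match
5 → no match — must start with "yx"
6 → no match

3, 4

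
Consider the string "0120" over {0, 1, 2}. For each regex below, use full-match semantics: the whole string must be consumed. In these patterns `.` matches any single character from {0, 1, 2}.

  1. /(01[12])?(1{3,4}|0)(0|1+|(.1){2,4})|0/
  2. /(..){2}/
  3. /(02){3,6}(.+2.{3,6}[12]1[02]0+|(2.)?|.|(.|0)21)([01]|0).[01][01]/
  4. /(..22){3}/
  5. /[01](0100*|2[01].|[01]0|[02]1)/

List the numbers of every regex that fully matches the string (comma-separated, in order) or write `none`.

2

1 → no match
2 → match
3 → no match — must start with "02"
4 → no match — must end with "22"
5 → no match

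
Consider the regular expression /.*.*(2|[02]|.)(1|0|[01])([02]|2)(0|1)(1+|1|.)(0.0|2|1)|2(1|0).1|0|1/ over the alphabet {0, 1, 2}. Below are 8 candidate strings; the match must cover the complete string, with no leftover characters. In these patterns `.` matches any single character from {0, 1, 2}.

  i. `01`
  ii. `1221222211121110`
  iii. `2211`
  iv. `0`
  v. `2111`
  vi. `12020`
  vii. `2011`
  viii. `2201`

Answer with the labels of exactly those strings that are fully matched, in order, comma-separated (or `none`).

i → no match
ii → no match
iii → no match
iv → match
v → match
vi → no match
vii → match
viii → no match

iv, v, vii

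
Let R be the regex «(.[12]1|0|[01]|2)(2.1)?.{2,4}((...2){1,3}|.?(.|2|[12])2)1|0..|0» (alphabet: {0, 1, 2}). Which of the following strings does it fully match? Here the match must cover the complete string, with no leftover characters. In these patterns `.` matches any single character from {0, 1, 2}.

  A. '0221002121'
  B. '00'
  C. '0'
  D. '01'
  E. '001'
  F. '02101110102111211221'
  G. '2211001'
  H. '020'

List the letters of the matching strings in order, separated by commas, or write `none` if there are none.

A, C, E, F, H

A → match
B → no match
C → match
D → no match
E → match
F → match
G → no match
H → match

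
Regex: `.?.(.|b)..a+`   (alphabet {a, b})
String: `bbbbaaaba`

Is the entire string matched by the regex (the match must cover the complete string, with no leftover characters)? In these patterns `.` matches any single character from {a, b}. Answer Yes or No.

No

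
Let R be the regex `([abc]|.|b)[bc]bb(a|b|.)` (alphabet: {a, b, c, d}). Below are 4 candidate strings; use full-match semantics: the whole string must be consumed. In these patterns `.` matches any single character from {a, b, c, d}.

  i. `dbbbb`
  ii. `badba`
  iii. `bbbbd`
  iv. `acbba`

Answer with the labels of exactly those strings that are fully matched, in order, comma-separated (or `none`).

i → match
ii → no match
iii → match
iv → match

i, iii, iv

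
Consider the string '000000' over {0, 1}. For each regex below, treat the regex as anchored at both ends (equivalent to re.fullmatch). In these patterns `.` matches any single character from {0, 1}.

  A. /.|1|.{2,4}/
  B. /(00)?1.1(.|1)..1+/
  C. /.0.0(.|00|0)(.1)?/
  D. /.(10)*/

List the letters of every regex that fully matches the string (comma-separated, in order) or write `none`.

A → no match
B → no match — must end with '1'
C → match
D → no match

C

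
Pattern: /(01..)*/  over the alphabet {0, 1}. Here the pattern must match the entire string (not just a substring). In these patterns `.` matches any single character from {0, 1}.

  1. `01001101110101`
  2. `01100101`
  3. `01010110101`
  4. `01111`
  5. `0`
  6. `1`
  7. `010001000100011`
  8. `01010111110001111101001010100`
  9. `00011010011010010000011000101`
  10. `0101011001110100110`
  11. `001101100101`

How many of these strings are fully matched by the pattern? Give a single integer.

1 → no match
2 → match
3 → no match
4 → no match
5 → no match
6 → no match
7 → no match
8 → no match
9 → no match
10 → no match
11 → no match
Total matched: 1

1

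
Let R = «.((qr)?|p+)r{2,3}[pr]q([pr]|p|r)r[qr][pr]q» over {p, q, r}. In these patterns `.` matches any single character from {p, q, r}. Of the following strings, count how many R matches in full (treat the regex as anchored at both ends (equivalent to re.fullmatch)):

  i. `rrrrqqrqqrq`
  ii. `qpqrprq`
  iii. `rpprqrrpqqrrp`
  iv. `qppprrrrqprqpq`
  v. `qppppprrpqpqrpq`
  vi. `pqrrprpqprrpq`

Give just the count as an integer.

i → no match
ii → no match
iii → no match — must end with `q`
iv → match
v → no match
vi → no match
Total matched: 1

1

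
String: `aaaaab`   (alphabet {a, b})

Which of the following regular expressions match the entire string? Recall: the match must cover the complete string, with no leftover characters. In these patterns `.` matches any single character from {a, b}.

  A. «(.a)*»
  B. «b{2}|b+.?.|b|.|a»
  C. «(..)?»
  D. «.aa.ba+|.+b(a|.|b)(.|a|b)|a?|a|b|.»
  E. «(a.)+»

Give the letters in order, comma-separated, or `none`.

A → no match
B → no match
C → no match
D → no match
E → match

E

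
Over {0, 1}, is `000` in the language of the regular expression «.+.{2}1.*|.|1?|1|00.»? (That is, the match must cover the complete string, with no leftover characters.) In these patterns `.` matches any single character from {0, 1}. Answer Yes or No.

Yes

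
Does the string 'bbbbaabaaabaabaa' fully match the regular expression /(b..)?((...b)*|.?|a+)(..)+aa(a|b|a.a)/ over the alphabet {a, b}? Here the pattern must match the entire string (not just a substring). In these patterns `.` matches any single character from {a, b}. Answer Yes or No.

No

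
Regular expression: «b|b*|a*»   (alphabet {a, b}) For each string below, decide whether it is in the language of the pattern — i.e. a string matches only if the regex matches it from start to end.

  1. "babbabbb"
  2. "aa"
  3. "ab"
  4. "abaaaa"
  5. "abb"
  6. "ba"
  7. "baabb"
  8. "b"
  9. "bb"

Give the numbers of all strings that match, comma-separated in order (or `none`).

2, 8, 9

1 → no match
2 → match
3 → no match
4 → no match
5 → no match
6 → no match
7 → no match
8 → match
9 → match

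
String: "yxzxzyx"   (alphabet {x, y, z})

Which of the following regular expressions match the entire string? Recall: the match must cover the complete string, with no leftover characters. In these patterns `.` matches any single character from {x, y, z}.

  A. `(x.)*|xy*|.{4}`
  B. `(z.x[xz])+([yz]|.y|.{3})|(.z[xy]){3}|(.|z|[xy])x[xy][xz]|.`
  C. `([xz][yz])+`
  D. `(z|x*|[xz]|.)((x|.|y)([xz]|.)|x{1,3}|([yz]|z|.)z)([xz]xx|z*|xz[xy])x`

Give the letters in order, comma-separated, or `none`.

A → no match
B → no match
C → no match
D → match

D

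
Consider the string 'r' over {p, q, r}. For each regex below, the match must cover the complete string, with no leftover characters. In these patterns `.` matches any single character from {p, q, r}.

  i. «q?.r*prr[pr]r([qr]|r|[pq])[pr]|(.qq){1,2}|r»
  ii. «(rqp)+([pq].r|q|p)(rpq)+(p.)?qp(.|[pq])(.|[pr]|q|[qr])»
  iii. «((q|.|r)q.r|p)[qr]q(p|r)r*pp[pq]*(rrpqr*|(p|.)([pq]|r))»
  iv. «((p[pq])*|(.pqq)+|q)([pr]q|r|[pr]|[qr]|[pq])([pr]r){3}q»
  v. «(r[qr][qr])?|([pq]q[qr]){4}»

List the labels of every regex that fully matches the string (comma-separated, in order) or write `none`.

i

i → match
ii → no match — must start with 'rqp'
iii → no match
iv → no match — must end with 'rq'
v → no match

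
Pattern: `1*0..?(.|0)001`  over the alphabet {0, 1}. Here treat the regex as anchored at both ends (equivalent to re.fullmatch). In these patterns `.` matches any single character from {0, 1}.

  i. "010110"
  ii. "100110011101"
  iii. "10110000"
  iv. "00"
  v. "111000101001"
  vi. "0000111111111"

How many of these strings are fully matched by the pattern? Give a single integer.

i. "010110" → no match — must end with "001"
ii. "100110011101" → no match — must end with "001"
iii. "10110000" → no match — must end with "001"
iv. "00" → no match — must end with "001"
v. "111000101001" → no match
vi → no match — must end with "001"
Total matched: 0

0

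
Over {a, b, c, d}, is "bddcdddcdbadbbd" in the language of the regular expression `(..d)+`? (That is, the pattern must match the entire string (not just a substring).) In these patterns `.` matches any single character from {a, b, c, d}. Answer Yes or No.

Yes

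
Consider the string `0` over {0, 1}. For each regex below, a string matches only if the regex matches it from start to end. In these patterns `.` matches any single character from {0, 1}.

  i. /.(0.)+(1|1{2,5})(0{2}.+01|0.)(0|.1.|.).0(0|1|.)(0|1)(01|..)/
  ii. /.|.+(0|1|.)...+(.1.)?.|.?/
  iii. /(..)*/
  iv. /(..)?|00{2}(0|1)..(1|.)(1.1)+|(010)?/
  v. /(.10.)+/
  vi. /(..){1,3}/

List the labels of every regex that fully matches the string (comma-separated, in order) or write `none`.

ii

i → no match
ii → match
iii → no match
iv → no match
v → no match
vi → no match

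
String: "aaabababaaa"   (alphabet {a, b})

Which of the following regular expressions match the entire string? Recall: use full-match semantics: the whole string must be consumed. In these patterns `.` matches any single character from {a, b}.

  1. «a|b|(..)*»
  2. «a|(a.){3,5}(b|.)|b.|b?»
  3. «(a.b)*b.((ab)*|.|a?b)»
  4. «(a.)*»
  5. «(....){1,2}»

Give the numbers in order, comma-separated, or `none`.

2

1 → no match
2 → match
3 → no match
4 → no match
5 → no match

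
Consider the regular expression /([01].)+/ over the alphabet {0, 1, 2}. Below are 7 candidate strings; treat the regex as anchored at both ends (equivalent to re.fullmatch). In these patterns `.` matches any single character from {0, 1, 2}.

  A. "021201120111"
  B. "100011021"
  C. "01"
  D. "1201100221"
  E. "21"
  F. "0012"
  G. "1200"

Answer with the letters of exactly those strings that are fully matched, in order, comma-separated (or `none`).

A → match
B → no match
C → match
D → no match
E → no match
F → match
G → match

A, C, F, G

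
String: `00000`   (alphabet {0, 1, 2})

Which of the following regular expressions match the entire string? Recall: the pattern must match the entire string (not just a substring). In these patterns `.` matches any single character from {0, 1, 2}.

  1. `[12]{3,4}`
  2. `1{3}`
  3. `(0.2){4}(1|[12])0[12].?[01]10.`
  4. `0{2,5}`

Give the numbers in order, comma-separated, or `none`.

1 → no match
2 → no match — must start with `1`
3 → no match
4 → match

4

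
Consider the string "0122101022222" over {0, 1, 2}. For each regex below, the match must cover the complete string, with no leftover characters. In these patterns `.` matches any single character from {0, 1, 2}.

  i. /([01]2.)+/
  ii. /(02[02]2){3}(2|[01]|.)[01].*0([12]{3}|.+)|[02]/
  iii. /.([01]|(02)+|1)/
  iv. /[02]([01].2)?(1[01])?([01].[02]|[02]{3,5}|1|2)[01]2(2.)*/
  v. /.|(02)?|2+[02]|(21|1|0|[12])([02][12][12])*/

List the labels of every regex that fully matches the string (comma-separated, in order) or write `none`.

iv

i → no match
ii → no match
iii → no match
iv → match
v → no match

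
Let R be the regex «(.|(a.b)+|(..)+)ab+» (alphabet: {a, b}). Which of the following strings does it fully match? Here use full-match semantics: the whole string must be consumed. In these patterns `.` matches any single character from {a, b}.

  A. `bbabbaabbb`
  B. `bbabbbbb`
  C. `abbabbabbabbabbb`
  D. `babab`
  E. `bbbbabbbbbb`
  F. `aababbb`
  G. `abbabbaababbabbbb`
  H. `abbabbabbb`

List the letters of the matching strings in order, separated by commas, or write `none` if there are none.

A, B, C, E, F, G, H

A. `bbabbaabbb` → match
B. `bbabbbbb` → match
C → match
D. `babab` → no match
E. `bbbbabbbbbb` → match
F. `aababbb` → match
G → match
H. `abbabbabbb` → match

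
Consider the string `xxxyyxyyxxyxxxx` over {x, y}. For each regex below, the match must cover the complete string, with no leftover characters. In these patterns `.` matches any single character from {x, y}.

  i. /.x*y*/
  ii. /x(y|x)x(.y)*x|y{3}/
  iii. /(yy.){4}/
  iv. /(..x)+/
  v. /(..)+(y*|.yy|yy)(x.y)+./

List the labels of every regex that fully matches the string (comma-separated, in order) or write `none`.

iv

i → no match
ii → no match
iii → no match — must start with `yy`
iv → match
v → no match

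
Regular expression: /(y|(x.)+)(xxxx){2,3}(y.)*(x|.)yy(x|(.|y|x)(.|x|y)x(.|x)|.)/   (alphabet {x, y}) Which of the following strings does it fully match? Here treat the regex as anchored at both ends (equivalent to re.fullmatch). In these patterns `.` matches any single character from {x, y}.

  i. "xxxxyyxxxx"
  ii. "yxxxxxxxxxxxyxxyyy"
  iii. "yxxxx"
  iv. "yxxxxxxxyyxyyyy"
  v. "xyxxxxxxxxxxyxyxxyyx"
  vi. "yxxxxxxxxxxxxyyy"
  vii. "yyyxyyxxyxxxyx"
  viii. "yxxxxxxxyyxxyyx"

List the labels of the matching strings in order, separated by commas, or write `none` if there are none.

i → no match
ii → no match
iii → no match
iv → no match
v → match
vi → no match
vii → no match
viii → no match

v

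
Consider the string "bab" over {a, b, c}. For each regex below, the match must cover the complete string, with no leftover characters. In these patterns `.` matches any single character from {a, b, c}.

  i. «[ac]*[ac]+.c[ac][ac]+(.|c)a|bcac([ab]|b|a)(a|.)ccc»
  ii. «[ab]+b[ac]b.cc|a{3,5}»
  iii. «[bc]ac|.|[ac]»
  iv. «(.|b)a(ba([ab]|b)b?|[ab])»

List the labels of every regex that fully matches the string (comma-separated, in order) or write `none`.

i → no match
ii → no match
iii → no match
iv → match

iv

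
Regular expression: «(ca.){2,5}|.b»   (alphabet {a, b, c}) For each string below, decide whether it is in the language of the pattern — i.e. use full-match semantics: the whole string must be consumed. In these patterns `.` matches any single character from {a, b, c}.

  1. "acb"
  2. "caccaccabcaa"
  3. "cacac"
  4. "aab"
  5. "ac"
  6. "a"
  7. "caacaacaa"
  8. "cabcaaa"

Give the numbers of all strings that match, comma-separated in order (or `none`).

2, 7

1 → no match
2 → match
3 → no match
4 → no match
5 → no match
6 → no match
7 → match
8 → no match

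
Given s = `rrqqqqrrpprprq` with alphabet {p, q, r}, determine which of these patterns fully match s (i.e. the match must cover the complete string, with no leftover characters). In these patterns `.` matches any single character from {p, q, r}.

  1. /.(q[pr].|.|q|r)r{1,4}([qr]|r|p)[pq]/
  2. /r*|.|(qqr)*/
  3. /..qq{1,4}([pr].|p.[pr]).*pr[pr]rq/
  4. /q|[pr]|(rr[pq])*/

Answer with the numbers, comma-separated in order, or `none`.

3

1 → no match
2 → no match
3 → match
4 → no match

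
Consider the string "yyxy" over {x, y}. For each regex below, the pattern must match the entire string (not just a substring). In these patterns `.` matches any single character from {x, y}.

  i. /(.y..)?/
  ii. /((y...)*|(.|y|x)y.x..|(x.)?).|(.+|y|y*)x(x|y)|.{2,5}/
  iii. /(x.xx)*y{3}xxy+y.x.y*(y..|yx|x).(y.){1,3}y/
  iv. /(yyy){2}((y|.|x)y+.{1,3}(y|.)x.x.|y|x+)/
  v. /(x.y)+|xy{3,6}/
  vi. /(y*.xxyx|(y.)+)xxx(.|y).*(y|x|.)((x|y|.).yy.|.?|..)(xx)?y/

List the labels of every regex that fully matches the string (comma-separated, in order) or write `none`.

i, ii

i → match
ii → match
iii → no match
iv → no match — must start with "yyy"
v → no match
vi → no match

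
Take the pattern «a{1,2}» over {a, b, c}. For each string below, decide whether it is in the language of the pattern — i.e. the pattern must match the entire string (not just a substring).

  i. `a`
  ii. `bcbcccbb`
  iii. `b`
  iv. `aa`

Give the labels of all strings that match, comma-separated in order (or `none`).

i, iv

i → match
ii → no match — must start with `a`
iii → no match — must start with `a`
iv → match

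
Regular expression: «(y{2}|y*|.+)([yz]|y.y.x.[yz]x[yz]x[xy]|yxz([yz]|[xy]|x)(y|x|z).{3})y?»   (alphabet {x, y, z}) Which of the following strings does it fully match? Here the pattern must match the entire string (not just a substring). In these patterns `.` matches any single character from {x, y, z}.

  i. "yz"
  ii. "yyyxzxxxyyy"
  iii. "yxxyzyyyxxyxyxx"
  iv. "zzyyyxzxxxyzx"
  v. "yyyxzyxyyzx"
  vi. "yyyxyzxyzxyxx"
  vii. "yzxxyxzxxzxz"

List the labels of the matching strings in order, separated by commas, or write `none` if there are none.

i. "yz" → match
ii. "yyyxzxxxyyy" → match
iii → no match
iv → no match
v. "yyyxzyxyyzx" → no match
vi → match
vii. "yzxxyxzxxzxz" → match

i, ii, vi, vii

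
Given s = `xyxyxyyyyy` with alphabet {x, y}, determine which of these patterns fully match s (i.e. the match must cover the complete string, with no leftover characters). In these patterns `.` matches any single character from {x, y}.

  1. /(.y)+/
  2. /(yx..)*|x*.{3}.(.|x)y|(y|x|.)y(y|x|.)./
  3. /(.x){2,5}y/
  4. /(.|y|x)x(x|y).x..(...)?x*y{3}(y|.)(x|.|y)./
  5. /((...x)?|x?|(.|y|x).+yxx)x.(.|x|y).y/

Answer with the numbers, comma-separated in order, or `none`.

1

1 → match
2 → no match
3 → no match — must end with `xy`
4 → no match
5 → no match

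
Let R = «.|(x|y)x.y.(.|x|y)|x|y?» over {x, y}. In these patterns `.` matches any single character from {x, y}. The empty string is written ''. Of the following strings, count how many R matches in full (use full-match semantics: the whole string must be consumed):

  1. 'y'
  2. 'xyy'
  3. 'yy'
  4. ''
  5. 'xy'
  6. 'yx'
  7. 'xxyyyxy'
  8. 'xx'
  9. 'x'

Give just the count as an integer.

1 → match
2 → no match
3 → no match
4 → match
5 → no match
6 → no match
7 → no match
8 → no match
9 → match
Total matched: 3

3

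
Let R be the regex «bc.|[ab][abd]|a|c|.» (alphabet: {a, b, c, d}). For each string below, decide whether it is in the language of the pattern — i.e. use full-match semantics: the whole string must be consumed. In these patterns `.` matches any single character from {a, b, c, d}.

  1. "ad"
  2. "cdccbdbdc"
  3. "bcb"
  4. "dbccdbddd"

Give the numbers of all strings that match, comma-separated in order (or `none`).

1 → match
2 → no match
3 → match
4 → no match

1, 3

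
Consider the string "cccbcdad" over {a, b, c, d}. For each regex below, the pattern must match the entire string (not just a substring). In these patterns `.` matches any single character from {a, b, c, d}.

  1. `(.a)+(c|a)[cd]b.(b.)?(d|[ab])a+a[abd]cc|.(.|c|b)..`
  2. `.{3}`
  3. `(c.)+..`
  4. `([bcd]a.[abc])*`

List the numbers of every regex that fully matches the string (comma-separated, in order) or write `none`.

3

1 → no match
2 → no match
3 → match
4 → no match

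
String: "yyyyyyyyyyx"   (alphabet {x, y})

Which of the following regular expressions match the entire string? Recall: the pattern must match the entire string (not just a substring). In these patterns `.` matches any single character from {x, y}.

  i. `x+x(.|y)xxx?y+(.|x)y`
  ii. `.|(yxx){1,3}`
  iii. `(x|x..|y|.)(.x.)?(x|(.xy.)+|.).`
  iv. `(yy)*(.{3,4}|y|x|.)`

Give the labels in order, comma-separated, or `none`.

i → no match — must start with "x"
ii → no match
iii → no match
iv → match

iv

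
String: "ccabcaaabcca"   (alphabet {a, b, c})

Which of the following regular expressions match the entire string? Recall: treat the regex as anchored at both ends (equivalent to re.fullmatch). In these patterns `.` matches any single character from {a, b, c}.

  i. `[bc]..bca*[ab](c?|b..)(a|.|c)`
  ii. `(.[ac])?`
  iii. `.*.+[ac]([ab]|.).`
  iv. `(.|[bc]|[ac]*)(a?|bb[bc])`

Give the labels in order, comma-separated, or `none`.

i, iii

i → match
ii → no match
iii → match
iv → no match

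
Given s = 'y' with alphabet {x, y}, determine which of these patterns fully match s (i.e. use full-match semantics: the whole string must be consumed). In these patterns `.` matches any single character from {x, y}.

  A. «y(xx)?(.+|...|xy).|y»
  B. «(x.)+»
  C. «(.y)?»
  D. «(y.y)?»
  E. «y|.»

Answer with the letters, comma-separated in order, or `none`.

A, E

A → match
B → no match — must start with 'x'
C → no match
D → no match
E → match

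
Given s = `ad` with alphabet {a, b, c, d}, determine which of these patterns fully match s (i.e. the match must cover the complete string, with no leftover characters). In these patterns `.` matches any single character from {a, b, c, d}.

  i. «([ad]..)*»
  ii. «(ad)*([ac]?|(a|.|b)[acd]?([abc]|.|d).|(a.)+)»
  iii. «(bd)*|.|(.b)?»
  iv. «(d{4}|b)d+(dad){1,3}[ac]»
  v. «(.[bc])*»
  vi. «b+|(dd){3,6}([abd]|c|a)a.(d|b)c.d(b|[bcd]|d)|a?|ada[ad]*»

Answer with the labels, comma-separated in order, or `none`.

i → no match
ii → match
iii → no match
iv → no match
v → no match
vi → no match

ii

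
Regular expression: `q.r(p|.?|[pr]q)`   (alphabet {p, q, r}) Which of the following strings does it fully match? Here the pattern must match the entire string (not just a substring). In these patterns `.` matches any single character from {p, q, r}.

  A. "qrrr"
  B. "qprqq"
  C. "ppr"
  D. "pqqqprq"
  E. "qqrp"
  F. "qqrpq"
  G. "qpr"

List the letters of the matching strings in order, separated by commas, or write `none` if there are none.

A, E, F, G

A → match
B → no match
C → no match — must start with "q"
D → no match — must start with "q"
E → match
F → match
G → match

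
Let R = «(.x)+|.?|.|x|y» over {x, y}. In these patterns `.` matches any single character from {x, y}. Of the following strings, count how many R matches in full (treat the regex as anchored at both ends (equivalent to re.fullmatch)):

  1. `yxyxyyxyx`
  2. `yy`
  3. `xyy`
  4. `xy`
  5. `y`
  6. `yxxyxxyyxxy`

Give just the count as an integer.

1

1 → no match
2 → no match
3 → no match
4 → no match
5 → match
6 → no match
Total matched: 1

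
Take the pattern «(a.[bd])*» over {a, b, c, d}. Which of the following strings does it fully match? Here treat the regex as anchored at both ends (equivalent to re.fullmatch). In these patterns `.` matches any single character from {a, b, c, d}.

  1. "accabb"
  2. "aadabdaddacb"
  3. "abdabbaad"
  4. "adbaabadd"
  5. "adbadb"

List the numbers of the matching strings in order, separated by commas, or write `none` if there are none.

1. "accabb" → no match
2. "aadabdaddacb" → match
3. "abdabbaad" → match
4. "adbaabadd" → match
5. "adbadb" → match

2, 3, 4, 5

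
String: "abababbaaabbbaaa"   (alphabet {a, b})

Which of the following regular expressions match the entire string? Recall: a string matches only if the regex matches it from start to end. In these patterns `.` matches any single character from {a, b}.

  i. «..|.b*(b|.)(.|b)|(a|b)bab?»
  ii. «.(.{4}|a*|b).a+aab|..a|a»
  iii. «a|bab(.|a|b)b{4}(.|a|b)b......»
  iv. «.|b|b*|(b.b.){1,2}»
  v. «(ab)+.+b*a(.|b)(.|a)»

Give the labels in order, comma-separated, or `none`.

v

i → no match
ii → no match
iii → no match
iv → no match
v → match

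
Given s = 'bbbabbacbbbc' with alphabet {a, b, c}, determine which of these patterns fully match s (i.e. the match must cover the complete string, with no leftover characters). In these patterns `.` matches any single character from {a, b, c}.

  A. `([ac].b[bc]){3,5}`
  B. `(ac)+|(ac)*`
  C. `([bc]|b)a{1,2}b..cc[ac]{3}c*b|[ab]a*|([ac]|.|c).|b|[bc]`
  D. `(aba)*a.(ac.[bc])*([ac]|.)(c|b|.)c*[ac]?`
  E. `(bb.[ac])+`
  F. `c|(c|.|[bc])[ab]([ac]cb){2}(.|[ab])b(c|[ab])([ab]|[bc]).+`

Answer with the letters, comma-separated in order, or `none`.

E

A → no match
B → no match
C → no match
D → no match
E → match
F → no match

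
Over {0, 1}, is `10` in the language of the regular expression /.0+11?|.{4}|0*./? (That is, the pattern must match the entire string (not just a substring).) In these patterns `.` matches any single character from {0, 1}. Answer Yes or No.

No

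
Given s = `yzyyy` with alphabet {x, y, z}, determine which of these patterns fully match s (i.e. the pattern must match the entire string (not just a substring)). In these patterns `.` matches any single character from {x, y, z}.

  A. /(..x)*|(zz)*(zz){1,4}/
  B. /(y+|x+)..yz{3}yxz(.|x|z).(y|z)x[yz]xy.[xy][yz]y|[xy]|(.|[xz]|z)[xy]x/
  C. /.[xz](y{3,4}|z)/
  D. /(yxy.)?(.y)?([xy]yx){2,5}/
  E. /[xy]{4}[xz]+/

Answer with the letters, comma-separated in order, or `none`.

C

A → no match
B → no match
C → match
D → no match — must end with `yx`
E → no match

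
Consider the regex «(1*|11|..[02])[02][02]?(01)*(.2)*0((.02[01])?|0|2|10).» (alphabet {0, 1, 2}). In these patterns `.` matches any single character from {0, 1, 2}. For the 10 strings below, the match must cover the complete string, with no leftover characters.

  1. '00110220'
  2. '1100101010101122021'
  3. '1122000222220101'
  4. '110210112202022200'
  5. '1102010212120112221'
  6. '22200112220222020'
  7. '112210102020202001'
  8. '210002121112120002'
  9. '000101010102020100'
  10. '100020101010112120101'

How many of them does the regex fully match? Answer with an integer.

1 → no match
2 → no match
3 → no match
4 → no match
5 → no match
6 → match
7 → no match
8 → no match
9 → match
10 → match
Total matched: 3

3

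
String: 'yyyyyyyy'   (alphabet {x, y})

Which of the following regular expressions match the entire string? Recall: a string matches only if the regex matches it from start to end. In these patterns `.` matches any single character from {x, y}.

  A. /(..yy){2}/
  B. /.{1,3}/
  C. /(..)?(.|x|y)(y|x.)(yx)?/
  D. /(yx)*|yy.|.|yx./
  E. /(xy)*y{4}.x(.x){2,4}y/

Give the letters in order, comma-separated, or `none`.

A → match
B → no match
C → no match
D → no match
E → no match — must end with 'xy'

A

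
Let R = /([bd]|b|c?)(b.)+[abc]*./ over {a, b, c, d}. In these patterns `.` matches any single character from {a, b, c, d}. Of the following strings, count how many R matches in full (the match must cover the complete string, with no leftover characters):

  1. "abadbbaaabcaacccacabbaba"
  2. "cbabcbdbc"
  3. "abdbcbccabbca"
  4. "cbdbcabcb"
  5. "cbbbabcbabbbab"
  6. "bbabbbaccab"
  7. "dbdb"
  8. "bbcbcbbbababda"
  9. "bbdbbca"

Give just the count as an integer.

1 → no match
2 → match
3 → no match
4 → match
5 → match
6 → match
7 → match
8 → match
9 → match
Total matched: 7

7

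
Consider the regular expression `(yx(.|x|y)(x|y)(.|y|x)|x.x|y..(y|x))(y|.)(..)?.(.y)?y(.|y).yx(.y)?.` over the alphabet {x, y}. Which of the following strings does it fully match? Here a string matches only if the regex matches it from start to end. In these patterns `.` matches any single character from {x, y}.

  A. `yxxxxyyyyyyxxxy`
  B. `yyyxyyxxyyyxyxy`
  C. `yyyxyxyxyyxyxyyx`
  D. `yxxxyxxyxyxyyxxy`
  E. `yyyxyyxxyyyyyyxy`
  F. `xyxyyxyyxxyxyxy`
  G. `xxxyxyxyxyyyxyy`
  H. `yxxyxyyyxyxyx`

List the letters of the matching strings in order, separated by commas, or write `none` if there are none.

A → no match
B → no match
C → match
D → no match
E → match
F → no match
G → no match
H → no match

C, E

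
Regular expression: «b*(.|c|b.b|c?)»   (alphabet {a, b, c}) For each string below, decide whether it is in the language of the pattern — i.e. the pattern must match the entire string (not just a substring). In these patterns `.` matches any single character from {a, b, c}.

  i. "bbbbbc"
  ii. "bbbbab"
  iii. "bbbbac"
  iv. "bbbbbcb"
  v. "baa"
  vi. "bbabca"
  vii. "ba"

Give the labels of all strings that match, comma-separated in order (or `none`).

i, ii, iv, vii

i → match
ii → match
iii → no match
iv → match
v → no match
vi → no match
vii → match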